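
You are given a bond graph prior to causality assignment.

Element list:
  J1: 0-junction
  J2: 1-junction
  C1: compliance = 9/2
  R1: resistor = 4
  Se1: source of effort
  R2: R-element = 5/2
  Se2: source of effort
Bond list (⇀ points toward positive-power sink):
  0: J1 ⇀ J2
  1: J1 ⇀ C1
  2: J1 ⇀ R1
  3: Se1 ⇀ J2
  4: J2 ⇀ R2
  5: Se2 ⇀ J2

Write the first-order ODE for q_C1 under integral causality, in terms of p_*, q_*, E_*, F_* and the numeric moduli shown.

b3 →J2  (source Se1 imposes e)
b5 →J2  (Se2 (Se) sets effort on bond)
b1 →J1  (C1 outputs effort q/C1)
b0 →J2  (common-e at J1 fixed by 1)
b2 →R1  (J1 effort already set via bond 1)
b4 →R2  (only one flow-in slot at J2)

dq_C1/dt = -2*E_Se1/5 - 2*E_Se2/5 - 13*q_C1/90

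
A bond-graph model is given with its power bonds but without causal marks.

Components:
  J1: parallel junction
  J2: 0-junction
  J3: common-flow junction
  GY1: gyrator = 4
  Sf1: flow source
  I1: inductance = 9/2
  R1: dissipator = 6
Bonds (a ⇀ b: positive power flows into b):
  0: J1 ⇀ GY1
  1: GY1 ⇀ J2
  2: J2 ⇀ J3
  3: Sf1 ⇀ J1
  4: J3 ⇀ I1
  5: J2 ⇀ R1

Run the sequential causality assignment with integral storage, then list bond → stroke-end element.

β0 stroke→J1
β1 stroke→J2
β2 stroke→J3
β3 stroke→Sf1
β4 stroke→I1
β5 stroke→R1

b3 stroke→Sf1  (source Sf1 imposes f)
b0 stroke→J1  (closing 0-jn rule on J1)
b1 stroke→J2  (GY GY1: same side as bond 0)
b2 stroke→J3  (0-jn J2 has e-setter on 1)
b5 stroke→R1  (J2 effort already set via bond 1)
b4 stroke→I1  (only one flow-in slot at J3)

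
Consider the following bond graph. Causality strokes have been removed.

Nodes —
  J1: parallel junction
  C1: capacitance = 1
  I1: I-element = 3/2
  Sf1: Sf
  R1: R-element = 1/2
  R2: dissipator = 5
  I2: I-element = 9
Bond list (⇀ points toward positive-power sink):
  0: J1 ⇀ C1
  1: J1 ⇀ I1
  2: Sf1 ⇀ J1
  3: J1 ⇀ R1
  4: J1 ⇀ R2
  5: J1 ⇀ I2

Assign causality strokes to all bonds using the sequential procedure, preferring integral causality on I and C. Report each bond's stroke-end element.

#2 →Sf1  (Sf1 fixes flow; stroke at Sf1)
#0 →J1  (C1 outputs effort q/C1)
#1 →I1  (J1: bond 0 brought effort, rest push out)
#3 →R1  (0-jn J1 has e-setter on 0)
#4 →R2  (common-e at J1 fixed by 0)
#5 →I2  (common-e at J1 fixed by 0)

β0 stroke→J1
β1 stroke→I1
β2 stroke→Sf1
β3 stroke→R1
β4 stroke→R2
β5 stroke→I2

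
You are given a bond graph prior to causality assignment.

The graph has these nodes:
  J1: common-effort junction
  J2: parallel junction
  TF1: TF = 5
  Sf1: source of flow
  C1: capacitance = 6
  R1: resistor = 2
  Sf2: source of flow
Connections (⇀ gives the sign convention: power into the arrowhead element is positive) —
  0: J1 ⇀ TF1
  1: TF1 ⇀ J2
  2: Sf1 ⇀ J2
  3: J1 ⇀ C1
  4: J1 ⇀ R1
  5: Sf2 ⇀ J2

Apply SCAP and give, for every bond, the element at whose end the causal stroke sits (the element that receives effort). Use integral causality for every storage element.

β0 stroke→TF1
β1 stroke→J2
β2 stroke→Sf1
β3 stroke→J1
β4 stroke→R1
β5 stroke→Sf2

b2 stroke at Sf1  (Sf1 (Sf) sets flow on bond)
b5 stroke at Sf2  (source Sf2 imposes f)
b1 stroke at J2  (closing 0-jn rule on J2)
b0 stroke at TF1  (through TF1, causality passes straight; one stroke at TF1)
b3 stroke at J1  (prefer integral on C1)
b4 stroke at R1  (common-e at J1 fixed by 3)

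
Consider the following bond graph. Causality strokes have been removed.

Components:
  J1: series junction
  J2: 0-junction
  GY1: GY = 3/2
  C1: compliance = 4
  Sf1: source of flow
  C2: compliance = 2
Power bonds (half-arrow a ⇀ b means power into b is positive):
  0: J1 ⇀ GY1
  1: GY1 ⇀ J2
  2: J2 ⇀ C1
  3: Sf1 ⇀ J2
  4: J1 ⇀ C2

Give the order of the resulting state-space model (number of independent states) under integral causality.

bond 3 |Sf1  (source Sf1 imposes f)
bond 2 |J2  (C1 outputs effort q/C1)
bond 1 |GY1  (0-jn J2 has e-setter on 2)
bond 0 |GY1  (GY1 both-in/both-out from 1)
bond 4 |J1  (1-jn J1 has f-setter on 0)

2  (C1, C2 all integral)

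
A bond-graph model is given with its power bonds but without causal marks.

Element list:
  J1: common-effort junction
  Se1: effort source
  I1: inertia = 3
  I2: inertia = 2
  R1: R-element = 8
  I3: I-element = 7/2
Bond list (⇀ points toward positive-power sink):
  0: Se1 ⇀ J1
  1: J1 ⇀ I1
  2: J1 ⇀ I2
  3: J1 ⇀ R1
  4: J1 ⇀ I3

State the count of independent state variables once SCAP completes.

3  (I1, I2, I3 all integral)

b0 |J1  (source Se1 imposes e)
b1 |I1  (J1 effort already set via bond 0)
b2 |I2  (0-jn J1 has e-setter on 0)
b3 |R1  (0-jn J1 has e-setter on 0)
b4 |I3  (0-jn J1 has e-setter on 0)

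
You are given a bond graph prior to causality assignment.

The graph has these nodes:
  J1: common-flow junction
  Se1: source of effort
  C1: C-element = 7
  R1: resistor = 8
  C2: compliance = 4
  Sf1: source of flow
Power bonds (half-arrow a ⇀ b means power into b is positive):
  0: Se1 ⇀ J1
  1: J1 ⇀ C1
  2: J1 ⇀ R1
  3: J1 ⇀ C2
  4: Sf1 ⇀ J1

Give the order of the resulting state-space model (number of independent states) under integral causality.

2  (C1, C2 all integral)

β0 →J1  (Se1: effort source, stroke at far end)
β4 →Sf1  (source Sf1 imposes f)
β1 →J1  (J1: bond 4 brought flow, rest push out)
β2 →J1  (J1 flow already set via bond 4)
β3 →J1  (J1: bond 4 brought flow, rest push out)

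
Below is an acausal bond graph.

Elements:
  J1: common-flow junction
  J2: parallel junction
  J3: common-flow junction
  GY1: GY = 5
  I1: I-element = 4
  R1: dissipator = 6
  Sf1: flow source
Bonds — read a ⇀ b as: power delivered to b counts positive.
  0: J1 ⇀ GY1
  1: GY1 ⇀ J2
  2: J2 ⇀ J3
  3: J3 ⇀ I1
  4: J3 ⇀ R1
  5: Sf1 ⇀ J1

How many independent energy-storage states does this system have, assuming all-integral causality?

b5 →Sf1  (source Sf1 imposes f)
b0 →J1  (1-jn J1 has f-setter on 5)
b1 →J2  (GY GY1: same side as bond 0)
b2 →J3  (0-jn J2 has e-setter on 1)
b3 →I1  (I1: I, integral causality)
b4 →J3  (common-f at J3 fixed by 3)

1  (I1 all integral)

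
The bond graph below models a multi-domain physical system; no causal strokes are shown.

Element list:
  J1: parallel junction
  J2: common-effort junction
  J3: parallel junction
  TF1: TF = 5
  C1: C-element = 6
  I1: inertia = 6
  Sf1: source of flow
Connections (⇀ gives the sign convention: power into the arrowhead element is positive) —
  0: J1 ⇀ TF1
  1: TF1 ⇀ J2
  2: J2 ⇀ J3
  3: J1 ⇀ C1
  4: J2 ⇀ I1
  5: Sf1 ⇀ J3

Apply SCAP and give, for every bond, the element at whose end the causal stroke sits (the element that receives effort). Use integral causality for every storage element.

bond 5 |Sf1  (Sf1: flow source, stroke at near end)
bond 2 |J3  (J3 needs exactly one e-in)
bond 3 |J1  (C1 integral (e out))
bond 0 |TF1  (common-e at J1 fixed by 3)
bond 1 |J2  (TF1 one-in-one-out from 0)
bond 4 |I1  (J2: bond 1 brought effort, rest push out)

bond 0 |TF1
bond 1 |J2
bond 2 |J3
bond 3 |J1
bond 4 |I1
bond 5 |Sf1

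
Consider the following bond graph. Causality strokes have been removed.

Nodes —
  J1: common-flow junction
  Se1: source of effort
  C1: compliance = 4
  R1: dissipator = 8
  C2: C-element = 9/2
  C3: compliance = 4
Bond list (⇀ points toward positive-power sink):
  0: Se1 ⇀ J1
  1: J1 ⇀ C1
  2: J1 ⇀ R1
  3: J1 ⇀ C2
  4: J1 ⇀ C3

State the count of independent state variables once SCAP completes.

β0 stroke at J1  (source Se1 imposes e)
β1 stroke at J1  (C1 integral (e out))
β3 stroke at J1  (prefer integral on C2)
β4 stroke at J1  (C3: C, integral causality)
β2 stroke at R1  (J1: last free bond brings flow in)

3  (C1, C2, C3 all integral)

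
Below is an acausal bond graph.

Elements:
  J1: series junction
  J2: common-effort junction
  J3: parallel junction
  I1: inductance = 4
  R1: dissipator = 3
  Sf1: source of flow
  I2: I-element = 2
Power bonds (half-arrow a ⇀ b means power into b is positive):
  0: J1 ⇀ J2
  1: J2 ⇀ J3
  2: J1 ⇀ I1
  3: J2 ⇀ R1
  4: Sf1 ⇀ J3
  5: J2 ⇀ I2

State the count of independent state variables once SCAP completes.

2  (I1, I2 all integral)

b4 →Sf1  (Sf1: flow source, stroke at near end)
b1 →J3  (J3: last free bond brings effort in)
b2 →I1  (I1 integral (f out))
b0 →J1  (J1 flow already set via bond 2)
b5 →I2  (I2 outputs flow p/I2)
b3 →J2  (J2: last free bond brings effort in)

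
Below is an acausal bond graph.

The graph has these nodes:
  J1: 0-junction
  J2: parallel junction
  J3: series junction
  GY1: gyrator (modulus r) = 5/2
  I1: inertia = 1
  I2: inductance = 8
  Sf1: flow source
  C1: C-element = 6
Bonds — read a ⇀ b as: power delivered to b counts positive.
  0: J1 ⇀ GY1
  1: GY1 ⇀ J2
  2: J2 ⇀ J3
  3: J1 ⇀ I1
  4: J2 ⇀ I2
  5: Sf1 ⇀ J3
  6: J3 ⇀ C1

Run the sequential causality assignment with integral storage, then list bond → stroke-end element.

#5 stroke→Sf1  (Sf1: flow source, stroke at near end)
#2 stroke→J3  (J3: bond 5 brought flow, rest push out)
#6 stroke→J3  (common-f at J3 fixed by 5)
#3 stroke→I1  (prefer integral on I1)
#0 stroke→J1  (closing 0-jn rule on J1)
#1 stroke→J2  (GY1: gyrator matches bond 0)
#4 stroke→I2  (J2: bond 1 brought effort, rest push out)

#0 stroke→J1
#1 stroke→J2
#2 stroke→J3
#3 stroke→I1
#4 stroke→I2
#5 stroke→Sf1
#6 stroke→J3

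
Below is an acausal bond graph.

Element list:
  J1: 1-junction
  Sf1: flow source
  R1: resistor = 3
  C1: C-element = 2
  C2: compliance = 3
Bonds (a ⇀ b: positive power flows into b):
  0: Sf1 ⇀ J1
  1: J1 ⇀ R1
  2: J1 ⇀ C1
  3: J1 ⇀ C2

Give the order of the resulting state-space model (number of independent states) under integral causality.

2  (C1, C2 all integral)

b0 →Sf1  (Sf1 fixes flow; stroke at Sf1)
b1 →J1  (J1: bond 0 brought flow, rest push out)
b2 →J1  (common-f at J1 fixed by 0)
b3 →J1  (J1: bond 0 brought flow, rest push out)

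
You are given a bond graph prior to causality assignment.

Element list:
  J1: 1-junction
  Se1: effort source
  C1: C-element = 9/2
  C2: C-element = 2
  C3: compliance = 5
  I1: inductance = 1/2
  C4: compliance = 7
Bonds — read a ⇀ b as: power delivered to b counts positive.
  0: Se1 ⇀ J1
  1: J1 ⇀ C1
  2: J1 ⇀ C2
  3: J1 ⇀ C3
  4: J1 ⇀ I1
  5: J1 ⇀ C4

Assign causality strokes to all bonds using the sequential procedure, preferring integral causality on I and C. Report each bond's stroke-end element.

b0 stroke at J1
b1 stroke at J1
b2 stroke at J1
b3 stroke at J1
b4 stroke at I1
b5 stroke at J1

bond 0 stroke→J1  (source Se1 imposes e)
bond 1 stroke→J1  (prefer integral on C1)
bond 2 stroke→J1  (prefer integral on C2)
bond 3 stroke→J1  (prefer integral on C3)
bond 4 stroke→I1  (I1 integral (f out))
bond 5 stroke→J1  (common-f at J1 fixed by 4)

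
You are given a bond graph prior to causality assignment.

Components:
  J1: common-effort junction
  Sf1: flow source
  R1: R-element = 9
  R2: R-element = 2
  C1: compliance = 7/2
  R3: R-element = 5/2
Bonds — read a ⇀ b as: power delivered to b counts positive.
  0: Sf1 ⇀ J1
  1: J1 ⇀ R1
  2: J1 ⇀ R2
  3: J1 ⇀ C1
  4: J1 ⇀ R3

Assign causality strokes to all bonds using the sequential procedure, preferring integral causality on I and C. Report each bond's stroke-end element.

bond 0 |Sf1
bond 1 |R1
bond 2 |R2
bond 3 |J1
bond 4 |R3

b0 |Sf1  (Sf1 (Sf) sets flow on bond)
b3 |J1  (C1: C, integral causality)
b1 |R1  (0-jn J1 has e-setter on 3)
b2 |R2  (0-jn J1 has e-setter on 3)
b4 |R3  (J1 effort already set via bond 3)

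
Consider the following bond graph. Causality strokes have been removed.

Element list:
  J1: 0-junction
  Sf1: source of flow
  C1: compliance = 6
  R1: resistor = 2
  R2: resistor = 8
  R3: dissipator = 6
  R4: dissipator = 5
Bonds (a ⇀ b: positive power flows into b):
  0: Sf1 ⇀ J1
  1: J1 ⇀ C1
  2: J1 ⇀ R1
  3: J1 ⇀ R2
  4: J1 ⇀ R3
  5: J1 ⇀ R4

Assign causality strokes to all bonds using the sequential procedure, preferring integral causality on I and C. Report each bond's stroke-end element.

#0 stroke at Sf1  (Sf1: flow source, stroke at near end)
#1 stroke at J1  (prefer integral on C1)
#2 stroke at R1  (0-jn J1 has e-setter on 1)
#3 stroke at R2  (J1 effort already set via bond 1)
#4 stroke at R3  (0-jn J1 has e-setter on 1)
#5 stroke at R4  (common-e at J1 fixed by 1)

#0 |Sf1
#1 |J1
#2 |R1
#3 |R2
#4 |R3
#5 |R4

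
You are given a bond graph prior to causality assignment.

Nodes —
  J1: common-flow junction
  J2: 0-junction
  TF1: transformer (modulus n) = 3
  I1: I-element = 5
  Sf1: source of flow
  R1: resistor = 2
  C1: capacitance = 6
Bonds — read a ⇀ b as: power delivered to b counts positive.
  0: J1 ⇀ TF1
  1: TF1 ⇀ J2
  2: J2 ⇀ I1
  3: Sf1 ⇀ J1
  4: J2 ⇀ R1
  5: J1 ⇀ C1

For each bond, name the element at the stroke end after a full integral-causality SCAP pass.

bond 3 stroke at Sf1  (Sf1 (Sf) sets flow on bond)
bond 0 stroke at J1  (J1: bond 3 brought flow, rest push out)
bond 5 stroke at J1  (J1 flow already set via bond 3)
bond 1 stroke at TF1  (TF1 one-in-one-out from 0)
bond 2 stroke at I1  (I1 outputs flow p/I1)
bond 4 stroke at J2  (closing 0-jn rule on J2)

b0 →J1
b1 →TF1
b2 →I1
b3 →Sf1
b4 →J2
b5 →J1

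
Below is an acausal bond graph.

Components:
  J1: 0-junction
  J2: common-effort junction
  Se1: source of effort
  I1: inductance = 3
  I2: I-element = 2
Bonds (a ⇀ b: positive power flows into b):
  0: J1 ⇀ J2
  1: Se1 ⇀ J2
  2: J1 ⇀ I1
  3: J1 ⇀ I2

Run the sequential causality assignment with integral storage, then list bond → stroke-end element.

β1 →J2  (source Se1 imposes e)
β0 →J1  (common-e at J2 fixed by 1)
β2 →I1  (J1: bond 0 brought effort, rest push out)
β3 →I2  (J1 effort already set via bond 0)

β0 →J1
β1 →J2
β2 →I1
β3 →I2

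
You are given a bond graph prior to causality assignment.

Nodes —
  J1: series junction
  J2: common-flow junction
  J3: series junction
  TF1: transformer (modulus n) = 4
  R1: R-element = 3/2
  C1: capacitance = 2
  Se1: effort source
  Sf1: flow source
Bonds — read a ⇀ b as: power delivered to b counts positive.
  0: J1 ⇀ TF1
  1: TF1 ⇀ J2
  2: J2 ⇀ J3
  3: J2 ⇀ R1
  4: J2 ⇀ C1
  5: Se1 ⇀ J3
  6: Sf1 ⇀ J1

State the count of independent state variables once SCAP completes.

1  (C1 all integral)

#5 stroke→J3  (Se1 fixes effort; stroke away)
#6 stroke→Sf1  (Sf1 (Sf) sets flow on bond)
#0 stroke→J1  (common-f at J1 fixed by 6)
#2 stroke→J2  (only one flow-in slot at J3)
#1 stroke→TF1  (through TF1, causality passes straight; one stroke at TF1)
#3 stroke→J2  (J2: bond 1 brought flow, rest push out)
#4 stroke→J2  (common-f at J2 fixed by 1)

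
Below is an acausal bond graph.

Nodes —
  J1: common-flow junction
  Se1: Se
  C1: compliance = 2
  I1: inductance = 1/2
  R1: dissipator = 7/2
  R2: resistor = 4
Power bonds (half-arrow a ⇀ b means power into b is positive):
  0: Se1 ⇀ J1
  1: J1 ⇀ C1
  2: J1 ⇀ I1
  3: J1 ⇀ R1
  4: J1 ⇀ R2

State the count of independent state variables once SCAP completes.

2  (C1, I1 all integral)

#0 stroke at J1  (Se1 fixes effort; stroke away)
#1 stroke at J1  (C1 outputs effort q/C1)
#2 stroke at I1  (prefer integral on I1)
#3 stroke at J1  (common-f at J1 fixed by 2)
#4 stroke at J1  (1-jn J1 has f-setter on 2)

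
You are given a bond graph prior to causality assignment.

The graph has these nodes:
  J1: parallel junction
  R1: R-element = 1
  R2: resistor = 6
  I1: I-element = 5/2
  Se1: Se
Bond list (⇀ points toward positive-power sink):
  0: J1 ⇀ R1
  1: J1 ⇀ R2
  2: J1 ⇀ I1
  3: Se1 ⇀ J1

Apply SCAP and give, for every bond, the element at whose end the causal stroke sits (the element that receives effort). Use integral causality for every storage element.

bond 3 stroke→J1  (Se1: effort source, stroke at far end)
bond 0 stroke→R1  (J1 effort already set via bond 3)
bond 1 stroke→R2  (0-jn J1 has e-setter on 3)
bond 2 stroke→I1  (J1 effort already set via bond 3)

b0 stroke→R1
b1 stroke→R2
b2 stroke→I1
b3 stroke→J1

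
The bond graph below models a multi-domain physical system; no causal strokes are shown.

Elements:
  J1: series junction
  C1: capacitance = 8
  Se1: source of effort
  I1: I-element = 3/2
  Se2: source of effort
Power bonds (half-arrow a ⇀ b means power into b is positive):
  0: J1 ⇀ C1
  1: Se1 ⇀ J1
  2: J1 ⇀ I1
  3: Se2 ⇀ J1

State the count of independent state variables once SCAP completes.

b1 stroke at J1  (Se1: effort source, stroke at far end)
b3 stroke at J1  (Se2: effort source, stroke at far end)
b0 stroke at J1  (C1 integral (e out))
b2 stroke at I1  (only one flow-in slot at J1)

2  (C1, I1 all integral)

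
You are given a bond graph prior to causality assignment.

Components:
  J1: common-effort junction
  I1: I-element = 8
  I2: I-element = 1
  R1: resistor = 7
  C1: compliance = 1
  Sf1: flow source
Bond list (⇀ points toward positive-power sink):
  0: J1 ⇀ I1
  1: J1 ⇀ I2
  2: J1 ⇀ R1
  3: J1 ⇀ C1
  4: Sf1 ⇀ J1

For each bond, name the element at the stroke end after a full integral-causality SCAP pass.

#0 stroke at I1
#1 stroke at I2
#2 stroke at R1
#3 stroke at J1
#4 stroke at Sf1

bond 4 |Sf1  (Sf1: flow source, stroke at near end)
bond 0 |I1  (prefer integral on I1)
bond 1 |I2  (I2 integral (f out))
bond 3 |J1  (prefer integral on C1)
bond 2 |R1  (J1: bond 3 brought effort, rest push out)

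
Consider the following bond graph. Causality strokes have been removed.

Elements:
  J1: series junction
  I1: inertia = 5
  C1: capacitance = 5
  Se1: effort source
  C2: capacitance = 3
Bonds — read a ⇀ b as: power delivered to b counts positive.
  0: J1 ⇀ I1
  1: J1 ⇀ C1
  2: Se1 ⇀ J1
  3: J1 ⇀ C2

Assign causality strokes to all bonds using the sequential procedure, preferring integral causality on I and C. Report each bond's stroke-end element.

b2 |J1  (Se1 fixes effort; stroke away)
b0 |I1  (I1: I, integral causality)
b1 |J1  (1-jn J1 has f-setter on 0)
b3 |J1  (J1: bond 0 brought flow, rest push out)

bond 0 →I1
bond 1 →J1
bond 2 →J1
bond 3 →J1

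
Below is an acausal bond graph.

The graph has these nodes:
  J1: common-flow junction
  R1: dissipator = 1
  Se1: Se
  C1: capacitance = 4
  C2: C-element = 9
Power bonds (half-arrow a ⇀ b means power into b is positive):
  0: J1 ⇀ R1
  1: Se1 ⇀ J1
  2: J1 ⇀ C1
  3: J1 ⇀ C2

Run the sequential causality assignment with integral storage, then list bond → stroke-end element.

#0 stroke→R1
#1 stroke→J1
#2 stroke→J1
#3 stroke→J1

β1 |J1  (Se1 fixes effort; stroke away)
β2 |J1  (C1 integral (e out))
β3 |J1  (C2 outputs effort q/C2)
β0 |R1  (J1 needs exactly one f-in)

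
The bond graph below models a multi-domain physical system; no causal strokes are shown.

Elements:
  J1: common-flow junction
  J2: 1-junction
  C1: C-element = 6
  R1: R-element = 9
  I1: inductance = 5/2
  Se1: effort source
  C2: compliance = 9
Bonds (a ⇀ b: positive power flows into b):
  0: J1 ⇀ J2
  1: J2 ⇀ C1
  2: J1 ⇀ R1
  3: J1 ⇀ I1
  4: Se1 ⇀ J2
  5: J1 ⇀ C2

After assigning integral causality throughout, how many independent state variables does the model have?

3  (C1, C2, I1 all integral)

#4 →J2  (source Se1 imposes e)
#1 →J2  (C1 outputs effort q/C1)
#0 →J1  (closing 1-jn rule on J2)
#3 →I1  (I1 outputs flow p/I1)
#2 →J1  (J1: bond 3 brought flow, rest push out)
#5 →J1  (J1 flow already set via bond 3)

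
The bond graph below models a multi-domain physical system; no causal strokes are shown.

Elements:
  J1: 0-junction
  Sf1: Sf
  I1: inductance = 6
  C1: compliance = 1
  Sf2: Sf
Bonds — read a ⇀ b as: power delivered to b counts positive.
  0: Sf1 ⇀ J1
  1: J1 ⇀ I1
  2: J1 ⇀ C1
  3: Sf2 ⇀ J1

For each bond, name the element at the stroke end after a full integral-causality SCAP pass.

bond 0 |Sf1
bond 1 |I1
bond 2 |J1
bond 3 |Sf2

b0 stroke→Sf1  (source Sf1 imposes f)
b3 stroke→Sf2  (Sf2 fixes flow; stroke at Sf2)
b1 stroke→I1  (I1 outputs flow p/I1)
b2 stroke→J1  (only one effort-in slot at J1)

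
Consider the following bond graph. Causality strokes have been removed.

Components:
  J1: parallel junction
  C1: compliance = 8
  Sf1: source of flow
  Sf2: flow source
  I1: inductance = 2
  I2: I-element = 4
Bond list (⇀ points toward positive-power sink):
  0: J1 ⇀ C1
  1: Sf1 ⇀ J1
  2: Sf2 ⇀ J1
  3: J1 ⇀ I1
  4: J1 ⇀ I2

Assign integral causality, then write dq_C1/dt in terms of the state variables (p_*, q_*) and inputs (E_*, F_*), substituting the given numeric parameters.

dq_C1/dt = F_Sf1 + F_Sf2 - p_I1/2 - p_I2/4

β1 →Sf1  (source Sf1 imposes f)
β2 →Sf2  (Sf2 fixes flow; stroke at Sf2)
β0 →J1  (prefer integral on C1)
β3 →I1  (common-e at J1 fixed by 0)
β4 →I2  (J1: bond 0 brought effort, rest push out)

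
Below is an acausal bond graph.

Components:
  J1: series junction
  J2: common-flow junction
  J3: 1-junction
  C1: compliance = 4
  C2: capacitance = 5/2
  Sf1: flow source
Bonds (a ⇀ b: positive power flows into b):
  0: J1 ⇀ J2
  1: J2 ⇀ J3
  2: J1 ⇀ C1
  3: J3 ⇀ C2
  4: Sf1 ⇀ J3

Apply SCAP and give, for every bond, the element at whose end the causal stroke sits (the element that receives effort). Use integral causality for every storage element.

#4 stroke at Sf1  (Sf1 fixes flow; stroke at Sf1)
#1 stroke at J3  (common-f at J3 fixed by 4)
#3 stroke at J3  (common-f at J3 fixed by 4)
#0 stroke at J2  (1-jn J2 has f-setter on 1)
#2 stroke at J1  (J1 flow already set via bond 0)

bond 0 stroke at J2
bond 1 stroke at J3
bond 2 stroke at J1
bond 3 stroke at J3
bond 4 stroke at Sf1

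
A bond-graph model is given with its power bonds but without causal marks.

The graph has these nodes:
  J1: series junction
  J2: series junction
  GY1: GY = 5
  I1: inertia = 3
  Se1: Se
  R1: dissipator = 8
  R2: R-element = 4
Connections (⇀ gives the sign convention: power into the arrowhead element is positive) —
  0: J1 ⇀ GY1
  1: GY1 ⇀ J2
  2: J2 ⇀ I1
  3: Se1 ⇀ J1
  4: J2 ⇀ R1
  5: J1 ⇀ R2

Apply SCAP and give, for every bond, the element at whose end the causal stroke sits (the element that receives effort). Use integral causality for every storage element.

β0 →J1
β1 →J2
β2 →I1
β3 →J1
β4 →J2
β5 →R2

b3 stroke→J1  (source Se1 imposes e)
b2 stroke→I1  (I1 outputs flow p/I1)
b1 stroke→J2  (common-f at J2 fixed by 2)
b4 stroke→J2  (J2: bond 2 brought flow, rest push out)
b0 stroke→J1  (GY GY1: same side as bond 1)
b5 stroke→R2  (J1 needs exactly one f-in)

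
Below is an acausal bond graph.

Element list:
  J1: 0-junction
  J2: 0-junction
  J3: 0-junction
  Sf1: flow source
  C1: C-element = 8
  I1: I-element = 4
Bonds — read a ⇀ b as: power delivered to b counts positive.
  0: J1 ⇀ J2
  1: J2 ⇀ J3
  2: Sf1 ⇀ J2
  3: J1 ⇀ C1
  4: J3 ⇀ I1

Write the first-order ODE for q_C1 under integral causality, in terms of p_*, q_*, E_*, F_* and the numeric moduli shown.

dq_C1/dt = F_Sf1 - p_I1/4

β2 stroke→Sf1  (Sf1 fixes flow; stroke at Sf1)
β3 stroke→J1  (prefer integral on C1)
β0 stroke→J2  (0-jn J1 has e-setter on 3)
β1 stroke→J3  (0-jn J2 has e-setter on 0)
β4 stroke→I1  (J3 effort already set via bond 1)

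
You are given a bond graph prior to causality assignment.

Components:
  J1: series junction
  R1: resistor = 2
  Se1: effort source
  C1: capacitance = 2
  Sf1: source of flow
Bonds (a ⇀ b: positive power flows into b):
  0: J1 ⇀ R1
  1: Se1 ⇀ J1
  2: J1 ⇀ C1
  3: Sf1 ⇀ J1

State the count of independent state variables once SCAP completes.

1  (C1 all integral)

#1 stroke at J1  (source Se1 imposes e)
#3 stroke at Sf1  (Sf1 (Sf) sets flow on bond)
#0 stroke at J1  (1-jn J1 has f-setter on 3)
#2 stroke at J1  (J1 flow already set via bond 3)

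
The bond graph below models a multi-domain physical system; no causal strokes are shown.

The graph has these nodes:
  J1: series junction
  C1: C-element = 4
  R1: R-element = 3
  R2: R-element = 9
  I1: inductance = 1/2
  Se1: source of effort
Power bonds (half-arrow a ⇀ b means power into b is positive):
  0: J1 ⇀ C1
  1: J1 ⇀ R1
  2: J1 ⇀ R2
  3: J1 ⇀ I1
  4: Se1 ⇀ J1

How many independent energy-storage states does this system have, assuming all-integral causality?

2  (C1, I1 all integral)

b4 stroke at J1  (source Se1 imposes e)
b0 stroke at J1  (C1 integral (e out))
b3 stroke at I1  (I1 outputs flow p/I1)
b1 stroke at J1  (J1 flow already set via bond 3)
b2 stroke at J1  (J1: bond 3 brought flow, rest push out)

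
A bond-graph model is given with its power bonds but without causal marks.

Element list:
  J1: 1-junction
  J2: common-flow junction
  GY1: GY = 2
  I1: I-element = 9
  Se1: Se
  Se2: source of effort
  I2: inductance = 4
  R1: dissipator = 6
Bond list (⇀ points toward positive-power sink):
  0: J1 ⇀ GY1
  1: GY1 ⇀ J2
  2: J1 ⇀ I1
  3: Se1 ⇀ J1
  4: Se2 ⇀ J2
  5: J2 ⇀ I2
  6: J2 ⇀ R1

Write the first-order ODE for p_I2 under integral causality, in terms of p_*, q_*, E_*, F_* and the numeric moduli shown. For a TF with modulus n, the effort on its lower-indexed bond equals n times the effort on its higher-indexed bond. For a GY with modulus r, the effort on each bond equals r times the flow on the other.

b3 →J1  (source Se1 imposes e)
b4 →J2  (Se2 (Se) sets effort on bond)
b2 →I1  (I1 outputs flow p/I1)
b0 →J1  (J1: bond 2 brought flow, rest push out)
b1 →J2  (through GY1, causality inverts; strokes same side of GY1)
b5 →I2  (I2 outputs flow p/I2)
b6 →J2  (J2 flow already set via bond 5)

dp_I2/dt = E_Se2 + 2*p_I1/9 - 3*p_I2/2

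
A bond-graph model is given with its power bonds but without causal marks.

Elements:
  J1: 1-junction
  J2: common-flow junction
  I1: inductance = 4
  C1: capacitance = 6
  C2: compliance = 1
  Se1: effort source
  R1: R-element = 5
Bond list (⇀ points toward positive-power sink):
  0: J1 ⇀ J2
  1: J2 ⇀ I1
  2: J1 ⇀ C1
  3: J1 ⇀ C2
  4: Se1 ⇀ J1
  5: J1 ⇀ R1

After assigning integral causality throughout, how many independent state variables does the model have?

3  (C1, C2, I1 all integral)

β4 |J1  (Se1 fixes effort; stroke away)
β1 |I1  (I1: I, integral causality)
β0 |J2  (J2: bond 1 brought flow, rest push out)
β2 |J1  (J1: bond 0 brought flow, rest push out)
β3 |J1  (J1 flow already set via bond 0)
β5 |J1  (J1 flow already set via bond 0)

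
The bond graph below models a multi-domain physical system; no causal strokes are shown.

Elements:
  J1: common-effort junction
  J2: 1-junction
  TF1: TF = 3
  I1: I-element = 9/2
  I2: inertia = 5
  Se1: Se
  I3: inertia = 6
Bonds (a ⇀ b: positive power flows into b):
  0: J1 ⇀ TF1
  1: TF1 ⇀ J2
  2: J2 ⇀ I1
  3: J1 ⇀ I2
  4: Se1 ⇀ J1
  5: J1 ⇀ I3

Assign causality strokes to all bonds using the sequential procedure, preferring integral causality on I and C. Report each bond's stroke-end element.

b4 stroke at J1  (source Se1 imposes e)
b0 stroke at TF1  (0-jn J1 has e-setter on 4)
b3 stroke at I2  (0-jn J1 has e-setter on 4)
b5 stroke at I3  (J1 effort already set via bond 4)
b1 stroke at J2  (TF1: transformer flips bond 0)
b2 stroke at I1  (closing 1-jn rule on J2)

β0 stroke→TF1
β1 stroke→J2
β2 stroke→I1
β3 stroke→I2
β4 stroke→J1
β5 stroke→I3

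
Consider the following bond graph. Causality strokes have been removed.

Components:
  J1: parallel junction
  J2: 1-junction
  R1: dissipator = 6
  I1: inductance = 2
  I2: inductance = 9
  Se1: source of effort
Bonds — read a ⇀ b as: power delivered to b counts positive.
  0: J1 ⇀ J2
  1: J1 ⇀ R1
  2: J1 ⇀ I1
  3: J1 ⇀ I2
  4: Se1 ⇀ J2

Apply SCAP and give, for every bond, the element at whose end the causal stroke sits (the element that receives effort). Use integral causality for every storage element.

#0 stroke at J1
#1 stroke at R1
#2 stroke at I1
#3 stroke at I2
#4 stroke at J2

#4 |J2  (Se1: effort source, stroke at far end)
#0 |J1  (J2 needs exactly one f-in)
#1 |R1  (0-jn J1 has e-setter on 0)
#2 |I1  (J1: bond 0 brought effort, rest push out)
#3 |I2  (J1: bond 0 brought effort, rest push out)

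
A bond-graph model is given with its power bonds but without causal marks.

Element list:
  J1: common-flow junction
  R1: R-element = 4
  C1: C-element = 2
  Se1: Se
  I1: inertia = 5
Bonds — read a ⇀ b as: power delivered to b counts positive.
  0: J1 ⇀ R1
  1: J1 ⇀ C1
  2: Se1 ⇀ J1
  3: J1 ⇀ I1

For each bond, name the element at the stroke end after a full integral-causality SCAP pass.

β2 →J1  (Se1: effort source, stroke at far end)
β1 →J1  (C1 outputs effort q/C1)
β3 →I1  (I1: I, integral causality)
β0 →J1  (J1: bond 3 brought flow, rest push out)

b0 |J1
b1 |J1
b2 |J1
b3 |I1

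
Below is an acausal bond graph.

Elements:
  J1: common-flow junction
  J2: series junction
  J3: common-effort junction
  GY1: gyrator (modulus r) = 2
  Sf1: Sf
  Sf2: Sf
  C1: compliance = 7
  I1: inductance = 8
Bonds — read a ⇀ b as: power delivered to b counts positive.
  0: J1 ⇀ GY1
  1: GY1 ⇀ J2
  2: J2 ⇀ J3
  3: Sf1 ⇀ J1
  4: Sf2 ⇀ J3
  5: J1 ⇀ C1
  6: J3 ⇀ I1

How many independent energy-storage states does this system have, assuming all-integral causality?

2  (C1, I1 all integral)

bond 3 →Sf1  (Sf1: flow source, stroke at near end)
bond 4 →Sf2  (Sf2: flow source, stroke at near end)
bond 0 →J1  (1-jn J1 has f-setter on 3)
bond 5 →J1  (1-jn J1 has f-setter on 3)
bond 1 →J2  (GY1 both-in/both-out from 0)
bond 2 →J3  (only one flow-in slot at J2)
bond 6 →I1  (common-e at J3 fixed by 2)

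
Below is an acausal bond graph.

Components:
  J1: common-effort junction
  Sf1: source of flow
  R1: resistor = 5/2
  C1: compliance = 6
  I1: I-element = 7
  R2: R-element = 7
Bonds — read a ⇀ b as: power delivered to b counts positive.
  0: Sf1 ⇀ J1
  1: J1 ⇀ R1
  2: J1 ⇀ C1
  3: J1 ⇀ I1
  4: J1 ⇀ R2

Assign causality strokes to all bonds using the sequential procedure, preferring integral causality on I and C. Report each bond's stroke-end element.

b0 stroke at Sf1
b1 stroke at R1
b2 stroke at J1
b3 stroke at I1
b4 stroke at R2

bond 0 stroke at Sf1  (source Sf1 imposes f)
bond 2 stroke at J1  (C1: C, integral causality)
bond 1 stroke at R1  (J1 effort already set via bond 2)
bond 3 stroke at I1  (J1: bond 2 brought effort, rest push out)
bond 4 stroke at R2  (J1 effort already set via bond 2)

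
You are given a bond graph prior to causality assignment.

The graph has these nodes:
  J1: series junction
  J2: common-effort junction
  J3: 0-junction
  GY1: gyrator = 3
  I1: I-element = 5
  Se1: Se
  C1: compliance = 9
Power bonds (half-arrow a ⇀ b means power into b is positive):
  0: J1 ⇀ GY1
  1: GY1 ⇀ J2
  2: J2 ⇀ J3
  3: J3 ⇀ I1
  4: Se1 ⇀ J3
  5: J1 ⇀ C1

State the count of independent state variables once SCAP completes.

β4 →J3  (source Se1 imposes e)
β2 →J2  (0-jn J3 has e-setter on 4)
β3 →I1  (0-jn J3 has e-setter on 4)
β1 →GY1  (0-jn J2 has e-setter on 2)
β0 →GY1  (GY GY1: same side as bond 1)
β5 →J1  (J1 flow already set via bond 0)

2  (C1, I1 all integral)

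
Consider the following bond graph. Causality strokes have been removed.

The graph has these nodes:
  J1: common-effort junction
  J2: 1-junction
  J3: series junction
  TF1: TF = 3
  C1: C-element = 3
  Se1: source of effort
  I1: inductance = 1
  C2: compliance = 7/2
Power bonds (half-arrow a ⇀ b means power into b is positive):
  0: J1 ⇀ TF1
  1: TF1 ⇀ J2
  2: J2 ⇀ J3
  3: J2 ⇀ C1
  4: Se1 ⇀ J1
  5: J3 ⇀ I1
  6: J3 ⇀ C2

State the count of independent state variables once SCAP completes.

#4 stroke at J1  (Se1 fixes effort; stroke away)
#0 stroke at TF1  (0-jn J1 has e-setter on 4)
#1 stroke at J2  (TF1 one-in-one-out from 0)
#3 stroke at J2  (C1: C, integral causality)
#2 stroke at J3  (J2 needs exactly one f-in)
#5 stroke at I1  (prefer integral on I1)
#6 stroke at J3  (1-jn J3 has f-setter on 5)

3  (C1, C2, I1 all integral)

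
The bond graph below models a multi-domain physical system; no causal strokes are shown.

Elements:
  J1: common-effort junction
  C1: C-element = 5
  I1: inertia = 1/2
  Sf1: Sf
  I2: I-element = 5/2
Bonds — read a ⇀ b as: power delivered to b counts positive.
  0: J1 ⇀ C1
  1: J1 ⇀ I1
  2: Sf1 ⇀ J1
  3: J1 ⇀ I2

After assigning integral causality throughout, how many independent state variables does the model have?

b2 |Sf1  (Sf1 (Sf) sets flow on bond)
b0 |J1  (prefer integral on C1)
b1 |I1  (J1 effort already set via bond 0)
b3 |I2  (0-jn J1 has e-setter on 0)

3  (C1, I1, I2 all integral)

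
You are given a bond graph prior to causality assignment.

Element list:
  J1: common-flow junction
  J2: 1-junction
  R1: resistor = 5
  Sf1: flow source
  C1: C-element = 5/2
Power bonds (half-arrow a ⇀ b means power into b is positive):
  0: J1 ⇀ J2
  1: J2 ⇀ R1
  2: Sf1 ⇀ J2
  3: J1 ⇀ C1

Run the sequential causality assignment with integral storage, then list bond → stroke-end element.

β0 stroke at J2
β1 stroke at J2
β2 stroke at Sf1
β3 stroke at J1

#2 stroke→Sf1  (Sf1 fixes flow; stroke at Sf1)
#0 stroke→J2  (J2: bond 2 brought flow, rest push out)
#1 stroke→J2  (J2 flow already set via bond 2)
#3 stroke→J1  (J1: bond 0 brought flow, rest push out)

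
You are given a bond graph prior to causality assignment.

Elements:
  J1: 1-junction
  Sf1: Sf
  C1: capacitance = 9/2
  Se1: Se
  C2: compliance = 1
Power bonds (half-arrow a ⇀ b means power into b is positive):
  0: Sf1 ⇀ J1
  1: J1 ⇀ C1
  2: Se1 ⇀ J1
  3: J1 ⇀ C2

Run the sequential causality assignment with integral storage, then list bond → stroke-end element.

bond 0 →Sf1
bond 1 →J1
bond 2 →J1
bond 3 →J1

β0 →Sf1  (Sf1 fixes flow; stroke at Sf1)
β2 →J1  (Se1: effort source, stroke at far end)
β1 →J1  (1-jn J1 has f-setter on 0)
β3 →J1  (1-jn J1 has f-setter on 0)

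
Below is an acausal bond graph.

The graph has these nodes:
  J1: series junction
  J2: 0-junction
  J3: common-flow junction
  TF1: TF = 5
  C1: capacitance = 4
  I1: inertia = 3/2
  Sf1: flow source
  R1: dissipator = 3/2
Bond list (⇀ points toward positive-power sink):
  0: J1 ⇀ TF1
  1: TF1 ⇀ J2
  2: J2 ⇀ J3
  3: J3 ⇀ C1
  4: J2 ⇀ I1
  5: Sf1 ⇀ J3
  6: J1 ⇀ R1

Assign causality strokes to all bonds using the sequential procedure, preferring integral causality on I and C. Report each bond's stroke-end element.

β0 |TF1
β1 |J2
β2 |J3
β3 |J3
β4 |I1
β5 |Sf1
β6 |J1

bond 5 stroke→Sf1  (source Sf1 imposes f)
bond 2 stroke→J3  (J3: bond 5 brought flow, rest push out)
bond 3 stroke→J3  (common-f at J3 fixed by 5)
bond 4 stroke→I1  (prefer integral on I1)
bond 1 stroke→J2  (J2 needs exactly one e-in)
bond 0 stroke→TF1  (TF1: transformer flips bond 1)
bond 6 stroke→J1  (common-f at J1 fixed by 0)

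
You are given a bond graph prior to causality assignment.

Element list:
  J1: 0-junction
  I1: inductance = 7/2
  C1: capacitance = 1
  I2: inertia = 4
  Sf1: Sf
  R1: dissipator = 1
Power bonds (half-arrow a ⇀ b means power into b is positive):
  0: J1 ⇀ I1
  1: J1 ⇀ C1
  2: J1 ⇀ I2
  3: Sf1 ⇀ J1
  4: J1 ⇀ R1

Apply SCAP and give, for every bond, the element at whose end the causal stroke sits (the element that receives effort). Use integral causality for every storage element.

#3 |Sf1  (Sf1 fixes flow; stroke at Sf1)
#0 |I1  (I1 integral (f out))
#1 |J1  (C1 integral (e out))
#2 |I2  (J1 effort already set via bond 1)
#4 |R1  (0-jn J1 has e-setter on 1)

#0 stroke at I1
#1 stroke at J1
#2 stroke at I2
#3 stroke at Sf1
#4 stroke at R1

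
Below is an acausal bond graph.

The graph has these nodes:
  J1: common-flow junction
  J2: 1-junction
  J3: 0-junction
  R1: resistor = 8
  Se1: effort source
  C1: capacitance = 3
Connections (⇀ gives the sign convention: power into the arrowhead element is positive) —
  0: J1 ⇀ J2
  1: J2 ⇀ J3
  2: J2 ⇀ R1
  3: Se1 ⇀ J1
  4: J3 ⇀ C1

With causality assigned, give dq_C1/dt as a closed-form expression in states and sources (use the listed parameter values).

b3 |J1  (Se1 (Se) sets effort on bond)
b0 |J2  (only one flow-in slot at J1)
b4 |J3  (C1 integral (e out))
b1 |J2  (common-e at J3 fixed by 4)
b2 |R1  (only one flow-in slot at J2)

dq_C1/dt = E_Se1/8 - q_C1/24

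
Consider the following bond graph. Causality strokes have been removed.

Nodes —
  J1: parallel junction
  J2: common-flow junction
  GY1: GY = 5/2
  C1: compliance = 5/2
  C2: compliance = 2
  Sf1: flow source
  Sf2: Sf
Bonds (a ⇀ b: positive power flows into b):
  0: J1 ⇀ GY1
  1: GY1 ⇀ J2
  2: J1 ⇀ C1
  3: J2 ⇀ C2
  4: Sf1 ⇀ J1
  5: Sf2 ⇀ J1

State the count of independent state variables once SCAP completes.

b4 |Sf1  (Sf1: flow source, stroke at near end)
b5 |Sf2  (Sf2 (Sf) sets flow on bond)
b2 |J1  (C1 outputs effort q/C1)
b0 |GY1  (J1: bond 2 brought effort, rest push out)
b1 |GY1  (GY GY1: same side as bond 0)
b3 |J2  (1-jn J2 has f-setter on 1)

2  (C1, C2 all integral)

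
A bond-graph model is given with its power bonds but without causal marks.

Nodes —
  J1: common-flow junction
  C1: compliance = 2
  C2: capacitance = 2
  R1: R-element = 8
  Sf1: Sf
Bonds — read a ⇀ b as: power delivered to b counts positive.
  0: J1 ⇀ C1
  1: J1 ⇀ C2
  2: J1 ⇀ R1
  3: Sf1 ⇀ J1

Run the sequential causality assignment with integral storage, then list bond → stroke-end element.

bond 3 stroke→Sf1  (Sf1 (Sf) sets flow on bond)
bond 0 stroke→J1  (J1 flow already set via bond 3)
bond 1 stroke→J1  (J1: bond 3 brought flow, rest push out)
bond 2 stroke→J1  (1-jn J1 has f-setter on 3)

#0 →J1
#1 →J1
#2 →J1
#3 →Sf1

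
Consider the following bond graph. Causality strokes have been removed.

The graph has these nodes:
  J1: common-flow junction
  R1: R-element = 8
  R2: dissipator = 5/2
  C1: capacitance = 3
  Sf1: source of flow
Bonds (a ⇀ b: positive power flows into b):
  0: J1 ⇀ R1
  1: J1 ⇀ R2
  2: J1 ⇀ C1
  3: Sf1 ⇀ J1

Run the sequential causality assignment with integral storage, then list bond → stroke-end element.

β0 stroke at J1
β1 stroke at J1
β2 stroke at J1
β3 stroke at Sf1

β3 →Sf1  (source Sf1 imposes f)
β0 →J1  (common-f at J1 fixed by 3)
β1 →J1  (J1 flow already set via bond 3)
β2 →J1  (J1 flow already set via bond 3)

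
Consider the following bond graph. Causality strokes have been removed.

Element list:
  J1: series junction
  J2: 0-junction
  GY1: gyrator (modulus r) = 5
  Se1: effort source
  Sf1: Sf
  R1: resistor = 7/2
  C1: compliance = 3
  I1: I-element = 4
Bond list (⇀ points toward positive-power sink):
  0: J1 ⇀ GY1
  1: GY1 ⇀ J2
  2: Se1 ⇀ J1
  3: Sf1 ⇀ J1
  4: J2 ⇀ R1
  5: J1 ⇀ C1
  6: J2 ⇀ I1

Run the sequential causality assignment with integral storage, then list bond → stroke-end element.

#0 |J1
#1 |J2
#2 |J1
#3 |Sf1
#4 |R1
#5 |J1
#6 |I1

#2 stroke→J1  (Se1 fixes effort; stroke away)
#3 stroke→Sf1  (Sf1 fixes flow; stroke at Sf1)
#0 stroke→J1  (1-jn J1 has f-setter on 3)
#5 stroke→J1  (common-f at J1 fixed by 3)
#1 stroke→J2  (GY1 both-in/both-out from 0)
#4 stroke→R1  (0-jn J2 has e-setter on 1)
#6 stroke→I1  (J2: bond 1 brought effort, rest push out)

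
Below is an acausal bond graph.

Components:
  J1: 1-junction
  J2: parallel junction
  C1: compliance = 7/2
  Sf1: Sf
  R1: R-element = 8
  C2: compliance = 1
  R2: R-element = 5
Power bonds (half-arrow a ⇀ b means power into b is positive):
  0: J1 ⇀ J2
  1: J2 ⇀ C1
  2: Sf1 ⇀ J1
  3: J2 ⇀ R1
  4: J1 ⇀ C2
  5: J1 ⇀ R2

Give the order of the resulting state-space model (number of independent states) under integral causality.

2  (C1, C2 all integral)

#2 stroke at Sf1  (source Sf1 imposes f)
#0 stroke at J1  (J1: bond 2 brought flow, rest push out)
#4 stroke at J1  (J1 flow already set via bond 2)
#5 stroke at J1  (J1 flow already set via bond 2)
#1 stroke at J2  (C1: C, integral causality)
#3 stroke at R1  (J2 effort already set via bond 1)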